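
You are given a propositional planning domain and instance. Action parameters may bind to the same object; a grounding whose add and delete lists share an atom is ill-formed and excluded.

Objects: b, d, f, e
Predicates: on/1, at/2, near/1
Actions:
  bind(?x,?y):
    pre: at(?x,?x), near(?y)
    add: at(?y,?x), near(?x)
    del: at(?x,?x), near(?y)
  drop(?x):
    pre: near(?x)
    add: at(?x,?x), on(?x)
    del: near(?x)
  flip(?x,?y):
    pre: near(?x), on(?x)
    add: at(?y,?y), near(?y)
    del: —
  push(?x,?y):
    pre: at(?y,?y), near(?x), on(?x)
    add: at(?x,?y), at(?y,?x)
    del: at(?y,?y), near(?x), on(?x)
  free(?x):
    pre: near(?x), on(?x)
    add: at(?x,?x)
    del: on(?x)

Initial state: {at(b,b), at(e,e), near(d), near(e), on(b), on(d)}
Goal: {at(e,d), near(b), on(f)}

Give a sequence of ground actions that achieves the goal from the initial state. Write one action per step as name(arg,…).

1. bind(b,e)  →  {at(e,b), at(e,e), near(b), near(d), on(b), on(d)}
2. flip(b,f)  →  {at(e,b), at(e,e), at(f,f), near(b), near(d), near(f), on(b), on(d)}
3. drop(f)  →  {at(e,b), at(e,e), at(f,f), near(b), near(d), on(b), on(d), on(f)}
4. push(d,e)  →  {at(d,e), at(e,b), at(e,d), at(f,f), near(b), on(b), on(f)}

bind(b,e); flip(b,f); drop(f); push(d,e)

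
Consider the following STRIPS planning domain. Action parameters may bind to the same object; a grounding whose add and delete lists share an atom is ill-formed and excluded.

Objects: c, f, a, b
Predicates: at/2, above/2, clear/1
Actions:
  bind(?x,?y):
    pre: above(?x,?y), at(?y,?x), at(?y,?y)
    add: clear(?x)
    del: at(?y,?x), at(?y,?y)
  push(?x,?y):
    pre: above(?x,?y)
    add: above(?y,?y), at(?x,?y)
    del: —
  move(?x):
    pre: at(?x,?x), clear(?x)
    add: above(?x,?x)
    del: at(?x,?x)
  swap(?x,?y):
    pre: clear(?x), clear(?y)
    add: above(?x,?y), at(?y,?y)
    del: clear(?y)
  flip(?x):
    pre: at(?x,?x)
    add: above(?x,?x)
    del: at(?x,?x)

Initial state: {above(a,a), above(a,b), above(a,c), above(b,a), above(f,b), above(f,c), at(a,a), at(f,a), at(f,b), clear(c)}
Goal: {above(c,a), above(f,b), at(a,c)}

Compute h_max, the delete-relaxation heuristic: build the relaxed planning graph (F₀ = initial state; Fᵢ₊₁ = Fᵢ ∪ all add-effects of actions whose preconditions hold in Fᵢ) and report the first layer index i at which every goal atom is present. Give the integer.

2

F0 = init (10 atoms)
F1 = F0 ∪ {above(b,b), above(c,c), at(a,b), at(a,c), at(b,a), at(c,c), at(f,c), clear(a)}  (18 atoms)
F2 = F1 ∪ {above(c,a), at(b,b), clear(b)}  (21 atoms)
goal ⊆ F2  ⇒  h_max = 2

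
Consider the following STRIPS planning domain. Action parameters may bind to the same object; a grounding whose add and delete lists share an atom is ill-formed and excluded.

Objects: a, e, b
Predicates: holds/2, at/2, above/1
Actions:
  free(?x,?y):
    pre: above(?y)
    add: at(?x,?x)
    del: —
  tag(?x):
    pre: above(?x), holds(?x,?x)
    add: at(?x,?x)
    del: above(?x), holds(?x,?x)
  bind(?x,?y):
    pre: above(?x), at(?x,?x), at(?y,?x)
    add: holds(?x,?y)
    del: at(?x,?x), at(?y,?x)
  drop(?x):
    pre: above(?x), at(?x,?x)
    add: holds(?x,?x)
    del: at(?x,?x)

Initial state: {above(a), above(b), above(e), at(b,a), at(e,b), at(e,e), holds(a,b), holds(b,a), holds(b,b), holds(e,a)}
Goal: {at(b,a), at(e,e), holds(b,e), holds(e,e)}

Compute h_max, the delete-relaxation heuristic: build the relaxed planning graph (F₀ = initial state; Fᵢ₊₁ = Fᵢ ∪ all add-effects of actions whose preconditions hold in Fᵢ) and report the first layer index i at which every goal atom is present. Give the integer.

2

F0 = init (10 atoms)
F1 = F0 ∪ {at(a,a), at(b,b), holds(e,e)}  (13 atoms)
F2 = F1 ∪ {holds(a,a), holds(b,e)}  (15 atoms)
goal ⊆ F2  ⇒  h_max = 2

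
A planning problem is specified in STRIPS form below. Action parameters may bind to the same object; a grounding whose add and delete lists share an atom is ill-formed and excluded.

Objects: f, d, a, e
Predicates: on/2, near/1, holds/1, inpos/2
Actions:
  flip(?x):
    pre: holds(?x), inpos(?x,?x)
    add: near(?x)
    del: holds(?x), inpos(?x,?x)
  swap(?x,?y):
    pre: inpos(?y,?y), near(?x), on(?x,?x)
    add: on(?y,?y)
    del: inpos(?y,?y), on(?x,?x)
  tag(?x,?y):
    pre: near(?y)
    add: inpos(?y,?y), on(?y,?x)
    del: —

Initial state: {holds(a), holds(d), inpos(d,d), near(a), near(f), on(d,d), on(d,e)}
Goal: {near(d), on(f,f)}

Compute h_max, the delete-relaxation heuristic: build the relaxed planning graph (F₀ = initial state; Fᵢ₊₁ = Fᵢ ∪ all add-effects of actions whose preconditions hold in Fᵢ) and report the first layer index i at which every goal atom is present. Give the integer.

F0 = init (7 atoms)
F1 = F0 ∪ {inpos(a,a), inpos(f,f), near(d), on(a,a), on(a,d), on(a,e), on(a,f), on(f,a), on(f,d), on(f,e), on(f,f)}  (18 atoms)
goal ⊆ F1  ⇒  h_max = 1

1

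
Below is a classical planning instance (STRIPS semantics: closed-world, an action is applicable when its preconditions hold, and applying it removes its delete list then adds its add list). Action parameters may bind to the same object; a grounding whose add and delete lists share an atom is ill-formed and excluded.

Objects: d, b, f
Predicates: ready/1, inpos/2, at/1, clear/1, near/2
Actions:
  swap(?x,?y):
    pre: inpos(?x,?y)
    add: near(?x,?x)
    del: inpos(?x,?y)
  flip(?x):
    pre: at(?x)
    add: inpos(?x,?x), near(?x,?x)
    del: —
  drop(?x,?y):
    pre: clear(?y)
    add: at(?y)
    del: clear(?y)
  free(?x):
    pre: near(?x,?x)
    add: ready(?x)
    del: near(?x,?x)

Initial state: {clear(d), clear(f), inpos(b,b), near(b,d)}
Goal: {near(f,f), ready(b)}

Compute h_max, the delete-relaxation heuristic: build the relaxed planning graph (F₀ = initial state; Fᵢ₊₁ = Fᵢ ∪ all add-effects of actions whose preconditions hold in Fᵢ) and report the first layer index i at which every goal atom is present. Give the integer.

2

F0 = init (4 atoms)
F1 = F0 ∪ {at(d), at(f), near(b,b)}  (7 atoms)
F2 = F1 ∪ {inpos(d,d), inpos(f,f), near(d,d), near(f,f), ready(b)}  (12 atoms)
goal ⊆ F2  ⇒  h_max = 2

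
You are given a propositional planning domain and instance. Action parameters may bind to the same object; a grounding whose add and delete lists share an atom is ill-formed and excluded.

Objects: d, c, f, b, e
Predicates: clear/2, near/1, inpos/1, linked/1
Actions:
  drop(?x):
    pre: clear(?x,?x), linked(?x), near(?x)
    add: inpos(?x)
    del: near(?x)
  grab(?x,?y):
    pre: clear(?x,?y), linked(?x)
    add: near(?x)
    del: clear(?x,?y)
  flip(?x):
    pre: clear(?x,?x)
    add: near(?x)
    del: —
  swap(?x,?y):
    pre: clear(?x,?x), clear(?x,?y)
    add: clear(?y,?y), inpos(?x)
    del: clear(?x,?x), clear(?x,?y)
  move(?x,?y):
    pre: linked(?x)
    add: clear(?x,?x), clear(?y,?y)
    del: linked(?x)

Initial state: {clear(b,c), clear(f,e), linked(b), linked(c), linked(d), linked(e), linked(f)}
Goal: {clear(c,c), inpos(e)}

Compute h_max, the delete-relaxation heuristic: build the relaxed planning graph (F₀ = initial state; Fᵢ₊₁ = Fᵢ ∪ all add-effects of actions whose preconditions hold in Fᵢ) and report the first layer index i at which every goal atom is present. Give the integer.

3

F0 = init (7 atoms)
F1 = F0 ∪ {clear(b,b), clear(c,c), clear(d,d), clear(e,e), clear(f,f), near(b), near(f)}  (14 atoms)
F2 = F1 ∪ {inpos(b), inpos(f), near(c), near(d), near(e)}  (19 atoms)
F3 = F2 ∪ {inpos(c), inpos(d), inpos(e)}  (22 atoms)
goal ⊆ F3  ⇒  h_max = 3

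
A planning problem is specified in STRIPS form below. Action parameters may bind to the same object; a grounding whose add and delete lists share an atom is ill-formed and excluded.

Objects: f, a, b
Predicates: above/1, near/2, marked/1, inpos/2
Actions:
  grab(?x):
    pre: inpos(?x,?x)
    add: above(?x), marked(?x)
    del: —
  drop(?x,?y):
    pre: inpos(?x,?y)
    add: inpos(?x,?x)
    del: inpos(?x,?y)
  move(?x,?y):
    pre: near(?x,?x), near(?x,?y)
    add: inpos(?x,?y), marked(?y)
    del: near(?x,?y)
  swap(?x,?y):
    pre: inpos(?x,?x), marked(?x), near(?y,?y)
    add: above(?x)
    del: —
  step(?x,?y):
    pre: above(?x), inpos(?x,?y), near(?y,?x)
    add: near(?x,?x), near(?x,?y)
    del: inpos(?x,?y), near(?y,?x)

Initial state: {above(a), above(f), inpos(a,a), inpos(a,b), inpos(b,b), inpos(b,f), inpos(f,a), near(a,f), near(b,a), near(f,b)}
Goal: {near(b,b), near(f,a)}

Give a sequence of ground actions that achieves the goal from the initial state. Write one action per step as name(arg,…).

1. grab(b)  →  {above(a), above(b), above(f), inpos(a,a), inpos(a,b), inpos(b,b), inpos(b,f), inpos(f,a), marked(b), near(a,f), near(b,a), near(f,b)}
2. step(f,a)  →  {above(a), above(b), above(f), inpos(a,a), inpos(a,b), inpos(b,b), inpos(b,f), marked(b), near(b,a), near(f,a), near(f,b), near(f,f)}
3. step(b,f)  →  {above(a), above(b), above(f), inpos(a,a), inpos(a,b), inpos(b,b), marked(b), near(b,a), near(b,b), near(b,f), near(f,a), near(f,f)}

grab(b); step(f,a); step(b,f)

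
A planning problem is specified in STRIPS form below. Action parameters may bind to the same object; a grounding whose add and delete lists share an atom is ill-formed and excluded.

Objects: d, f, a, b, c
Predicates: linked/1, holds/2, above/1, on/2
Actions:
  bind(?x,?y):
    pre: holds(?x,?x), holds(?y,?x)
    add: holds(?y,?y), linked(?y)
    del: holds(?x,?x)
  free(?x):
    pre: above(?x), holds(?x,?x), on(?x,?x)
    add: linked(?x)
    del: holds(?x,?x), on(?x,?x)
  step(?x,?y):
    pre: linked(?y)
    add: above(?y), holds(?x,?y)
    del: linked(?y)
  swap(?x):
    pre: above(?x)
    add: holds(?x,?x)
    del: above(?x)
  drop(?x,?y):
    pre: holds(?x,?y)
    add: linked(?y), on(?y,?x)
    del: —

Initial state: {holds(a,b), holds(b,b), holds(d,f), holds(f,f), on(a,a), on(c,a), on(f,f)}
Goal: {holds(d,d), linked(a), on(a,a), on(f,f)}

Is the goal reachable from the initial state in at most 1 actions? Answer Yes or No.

No

1. bind(f,d)  →  {holds(a,b), holds(b,b), holds(d,d), holds(d,f), linked(d), on(a,a), on(c,a), on(f,f)}
2. bind(b,a)  →  {holds(a,a), holds(a,b), holds(d,d), holds(d,f), linked(a), linked(d), on(a,a), on(c,a), on(f,f)}
optimal plan length = 2; 2 > 1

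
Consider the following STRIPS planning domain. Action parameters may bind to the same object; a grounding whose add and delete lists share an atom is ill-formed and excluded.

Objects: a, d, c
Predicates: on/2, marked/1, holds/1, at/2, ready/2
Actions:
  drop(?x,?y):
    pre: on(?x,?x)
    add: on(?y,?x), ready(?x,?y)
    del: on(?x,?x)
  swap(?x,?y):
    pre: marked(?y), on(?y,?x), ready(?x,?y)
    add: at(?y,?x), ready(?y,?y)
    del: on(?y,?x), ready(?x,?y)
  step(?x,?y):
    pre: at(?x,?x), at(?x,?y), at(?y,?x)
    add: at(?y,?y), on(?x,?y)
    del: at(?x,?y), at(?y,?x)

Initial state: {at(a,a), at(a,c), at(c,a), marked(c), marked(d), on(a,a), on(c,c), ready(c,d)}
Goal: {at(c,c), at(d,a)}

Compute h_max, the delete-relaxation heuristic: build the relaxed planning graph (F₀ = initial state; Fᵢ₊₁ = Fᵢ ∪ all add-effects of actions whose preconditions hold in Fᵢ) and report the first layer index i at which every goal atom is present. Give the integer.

2

F0 = init (8 atoms)
F1 = F0 ∪ {at(c,c), on(a,c), on(c,a), on(d,a), on(d,c), ready(a,c), ready(a,d), ready(c,a)}  (16 atoms)
F2 = F1 ∪ {at(d,a), at(d,c), ready(c,c), ready(d,d)}  (20 atoms)
goal ⊆ F2  ⇒  h_max = 2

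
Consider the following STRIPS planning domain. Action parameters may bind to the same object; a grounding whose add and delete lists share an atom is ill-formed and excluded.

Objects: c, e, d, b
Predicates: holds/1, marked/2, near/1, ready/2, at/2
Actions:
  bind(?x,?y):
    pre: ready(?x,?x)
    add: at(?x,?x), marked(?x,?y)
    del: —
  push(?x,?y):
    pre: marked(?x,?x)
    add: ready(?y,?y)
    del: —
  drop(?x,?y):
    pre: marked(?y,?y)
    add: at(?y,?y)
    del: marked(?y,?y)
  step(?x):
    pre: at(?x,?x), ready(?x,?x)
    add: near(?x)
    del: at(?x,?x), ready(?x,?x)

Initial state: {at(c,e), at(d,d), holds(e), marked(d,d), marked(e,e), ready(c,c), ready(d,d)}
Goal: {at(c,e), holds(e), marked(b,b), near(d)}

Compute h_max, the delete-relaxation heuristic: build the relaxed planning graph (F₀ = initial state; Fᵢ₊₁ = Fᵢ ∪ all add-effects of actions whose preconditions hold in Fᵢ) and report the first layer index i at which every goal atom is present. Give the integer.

F0 = init (7 atoms)
F1 = F0 ∪ {at(c,c), at(e,e), marked(c,b), marked(c,c), marked(c,d), marked(c,e), marked(d,b), marked(d,c), marked(d,e), near(d), ready(b,b), ready(e,e)}  (19 atoms)
F2 = F1 ∪ {at(b,b), marked(b,b), marked(b,c), marked(b,d), marked(b,e), marked(e,b), marked(e,c), marked(e,d), near(c), near(e)}  (29 atoms)
goal ⊆ F2  ⇒  h_max = 2

2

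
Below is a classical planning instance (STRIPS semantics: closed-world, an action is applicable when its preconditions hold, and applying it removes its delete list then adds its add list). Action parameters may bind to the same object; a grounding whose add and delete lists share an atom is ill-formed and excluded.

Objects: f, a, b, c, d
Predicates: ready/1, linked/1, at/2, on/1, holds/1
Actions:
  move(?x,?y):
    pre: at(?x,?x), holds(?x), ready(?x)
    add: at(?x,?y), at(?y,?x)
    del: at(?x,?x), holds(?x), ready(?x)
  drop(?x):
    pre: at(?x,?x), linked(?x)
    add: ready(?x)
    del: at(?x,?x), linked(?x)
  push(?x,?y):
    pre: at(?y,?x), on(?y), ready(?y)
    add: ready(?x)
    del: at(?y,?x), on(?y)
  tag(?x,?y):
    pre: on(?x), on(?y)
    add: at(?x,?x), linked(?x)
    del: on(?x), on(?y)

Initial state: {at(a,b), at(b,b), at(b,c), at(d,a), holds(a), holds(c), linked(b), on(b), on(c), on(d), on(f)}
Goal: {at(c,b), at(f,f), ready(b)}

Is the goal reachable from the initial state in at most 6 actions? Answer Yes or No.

1. drop(b)  →  {at(a,b), at(b,c), at(d,a), holds(a), holds(c), on(b), on(c), on(d), on(f), ready(b)}
2. push(c,b)  →  {at(a,b), at(d,a), holds(a), holds(c), on(c), on(d), on(f), ready(b), ready(c)}
3. tag(f,f)  →  {at(a,b), at(d,a), at(f,f), holds(a), holds(c), linked(f), on(c), on(d), ready(b), ready(c)}
4. tag(c,c)  →  {at(a,b), at(c,c), at(d,a), at(f,f), holds(a), holds(c), linked(c), linked(f), on(d), ready(b), ready(c)}
5. move(c,b)  →  {at(a,b), at(b,c), at(c,b), at(d,a), at(f,f), holds(a), linked(c), linked(f), on(d), ready(b)}
optimal plan length = 5; 5 ≤ 6

Yes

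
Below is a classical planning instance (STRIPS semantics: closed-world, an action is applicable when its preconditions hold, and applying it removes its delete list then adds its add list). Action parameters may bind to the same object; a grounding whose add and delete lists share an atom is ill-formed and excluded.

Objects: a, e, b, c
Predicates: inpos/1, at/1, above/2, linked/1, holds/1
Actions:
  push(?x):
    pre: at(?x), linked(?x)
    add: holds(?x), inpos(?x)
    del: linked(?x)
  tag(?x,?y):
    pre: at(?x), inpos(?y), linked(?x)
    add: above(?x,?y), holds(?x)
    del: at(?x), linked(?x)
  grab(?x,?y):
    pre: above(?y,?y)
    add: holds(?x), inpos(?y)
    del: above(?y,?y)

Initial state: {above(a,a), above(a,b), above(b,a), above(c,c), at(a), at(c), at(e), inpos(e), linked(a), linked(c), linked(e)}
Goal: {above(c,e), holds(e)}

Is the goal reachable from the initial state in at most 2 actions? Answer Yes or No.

1. push(e)  →  {above(a,a), above(a,b), above(b,a), above(c,c), at(a), at(c), at(e), holds(e), inpos(e), linked(a), linked(c)}
2. tag(c,e)  →  {above(a,a), above(a,b), above(b,a), above(c,c), above(c,e), at(a), at(e), holds(c), holds(e), inpos(e), linked(a)}
optimal plan length = 2; 2 ≤ 2

Yes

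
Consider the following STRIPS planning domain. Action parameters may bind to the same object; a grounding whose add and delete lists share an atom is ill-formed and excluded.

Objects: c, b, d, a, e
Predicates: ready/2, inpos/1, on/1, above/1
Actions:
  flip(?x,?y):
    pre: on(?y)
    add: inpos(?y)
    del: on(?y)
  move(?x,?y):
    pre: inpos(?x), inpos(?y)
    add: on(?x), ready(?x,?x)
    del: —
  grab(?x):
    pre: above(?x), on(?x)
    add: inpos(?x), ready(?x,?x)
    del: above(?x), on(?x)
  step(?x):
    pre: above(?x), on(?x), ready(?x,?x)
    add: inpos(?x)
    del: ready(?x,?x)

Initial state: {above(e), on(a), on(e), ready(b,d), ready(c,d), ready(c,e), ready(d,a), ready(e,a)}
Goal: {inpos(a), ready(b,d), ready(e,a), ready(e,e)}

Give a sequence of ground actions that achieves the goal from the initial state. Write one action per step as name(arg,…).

flip(c,a); grab(e)

1. flip(c,a)  →  {above(e), inpos(a), on(e), ready(b,d), ready(c,d), ready(c,e), ready(d,a), ready(e,a)}
2. grab(e)  →  {inpos(a), inpos(e), ready(b,d), ready(c,d), ready(c,e), ready(d,a), ready(e,a), ready(e,e)}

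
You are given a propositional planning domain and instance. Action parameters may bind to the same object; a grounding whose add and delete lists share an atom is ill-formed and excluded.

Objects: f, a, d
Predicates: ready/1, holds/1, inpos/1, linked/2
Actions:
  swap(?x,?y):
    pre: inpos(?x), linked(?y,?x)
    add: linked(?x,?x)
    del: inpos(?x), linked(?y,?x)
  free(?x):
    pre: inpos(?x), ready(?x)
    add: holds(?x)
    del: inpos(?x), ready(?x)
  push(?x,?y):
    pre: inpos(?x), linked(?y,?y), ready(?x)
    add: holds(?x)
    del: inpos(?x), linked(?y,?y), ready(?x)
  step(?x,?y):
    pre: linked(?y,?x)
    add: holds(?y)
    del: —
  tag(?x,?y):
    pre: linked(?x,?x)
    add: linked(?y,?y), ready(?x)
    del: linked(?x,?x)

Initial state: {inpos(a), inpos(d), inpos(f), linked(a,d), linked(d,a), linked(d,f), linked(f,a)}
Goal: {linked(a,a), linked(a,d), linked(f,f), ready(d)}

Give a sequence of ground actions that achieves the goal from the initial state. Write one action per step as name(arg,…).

swap(f,d); swap(a,f); tag(f,d); tag(d,f)

1. swap(f,d)  →  {inpos(a), inpos(d), linked(a,d), linked(d,a), linked(f,a), linked(f,f)}
2. swap(a,f)  →  {inpos(d), linked(a,a), linked(a,d), linked(d,a), linked(f,f)}
3. tag(f,d)  →  {inpos(d), linked(a,a), linked(a,d), linked(d,a), linked(d,d), ready(f)}
4. tag(d,f)  →  {inpos(d), linked(a,a), linked(a,d), linked(d,a), linked(f,f), ready(d), ready(f)}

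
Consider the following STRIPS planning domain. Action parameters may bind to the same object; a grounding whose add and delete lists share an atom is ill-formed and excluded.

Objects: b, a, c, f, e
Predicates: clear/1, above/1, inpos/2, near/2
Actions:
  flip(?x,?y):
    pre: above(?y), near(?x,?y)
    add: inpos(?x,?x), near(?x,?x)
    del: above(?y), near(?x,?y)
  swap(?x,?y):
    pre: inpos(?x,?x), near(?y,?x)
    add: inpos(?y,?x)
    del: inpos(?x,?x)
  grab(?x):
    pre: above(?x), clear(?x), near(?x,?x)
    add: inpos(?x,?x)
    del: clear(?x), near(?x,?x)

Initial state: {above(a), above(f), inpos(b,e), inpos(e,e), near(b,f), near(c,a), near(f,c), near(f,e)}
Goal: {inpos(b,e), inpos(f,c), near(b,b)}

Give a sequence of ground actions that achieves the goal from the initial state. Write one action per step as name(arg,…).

1. flip(b,f)  →  {above(a), inpos(b,b), inpos(b,e), inpos(e,e), near(b,b), near(c,a), near(f,c), near(f,e)}
2. flip(c,a)  →  {inpos(b,b), inpos(b,e), inpos(c,c), inpos(e,e), near(b,b), near(c,c), near(f,c), near(f,e)}
3. swap(c,f)  →  {inpos(b,b), inpos(b,e), inpos(e,e), inpos(f,c), near(b,b), near(c,c), near(f,c), near(f,e)}

flip(b,f); flip(c,a); swap(c,f)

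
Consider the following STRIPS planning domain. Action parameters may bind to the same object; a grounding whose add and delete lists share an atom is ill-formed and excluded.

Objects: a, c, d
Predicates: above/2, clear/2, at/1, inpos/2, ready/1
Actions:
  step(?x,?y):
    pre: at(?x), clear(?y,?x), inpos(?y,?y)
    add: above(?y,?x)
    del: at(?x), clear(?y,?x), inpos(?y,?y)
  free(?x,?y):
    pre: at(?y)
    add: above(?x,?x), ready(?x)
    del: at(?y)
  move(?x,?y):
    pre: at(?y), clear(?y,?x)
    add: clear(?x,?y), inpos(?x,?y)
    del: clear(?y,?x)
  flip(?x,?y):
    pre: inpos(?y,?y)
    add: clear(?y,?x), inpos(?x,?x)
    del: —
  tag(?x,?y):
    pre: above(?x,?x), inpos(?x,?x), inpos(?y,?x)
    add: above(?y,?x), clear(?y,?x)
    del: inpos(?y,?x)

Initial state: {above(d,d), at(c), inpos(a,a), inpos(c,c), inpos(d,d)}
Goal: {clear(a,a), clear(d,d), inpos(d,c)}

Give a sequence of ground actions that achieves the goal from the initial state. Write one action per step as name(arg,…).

1. flip(a,a)  →  {above(d,d), at(c), clear(a,a), inpos(a,a), inpos(c,c), inpos(d,d)}
2. flip(d,c)  →  {above(d,d), at(c), clear(a,a), clear(c,d), inpos(a,a), inpos(c,c), inpos(d,d)}
3. move(d,c)  →  {above(d,d), at(c), clear(a,a), clear(d,c), inpos(a,a), inpos(c,c), inpos(d,c), inpos(d,d)}
4. flip(d,d)  →  {above(d,d), at(c), clear(a,a), clear(d,c), clear(d,d), inpos(a,a), inpos(c,c), inpos(d,c), inpos(d,d)}

flip(a,a); flip(d,c); move(d,c); flip(d,d)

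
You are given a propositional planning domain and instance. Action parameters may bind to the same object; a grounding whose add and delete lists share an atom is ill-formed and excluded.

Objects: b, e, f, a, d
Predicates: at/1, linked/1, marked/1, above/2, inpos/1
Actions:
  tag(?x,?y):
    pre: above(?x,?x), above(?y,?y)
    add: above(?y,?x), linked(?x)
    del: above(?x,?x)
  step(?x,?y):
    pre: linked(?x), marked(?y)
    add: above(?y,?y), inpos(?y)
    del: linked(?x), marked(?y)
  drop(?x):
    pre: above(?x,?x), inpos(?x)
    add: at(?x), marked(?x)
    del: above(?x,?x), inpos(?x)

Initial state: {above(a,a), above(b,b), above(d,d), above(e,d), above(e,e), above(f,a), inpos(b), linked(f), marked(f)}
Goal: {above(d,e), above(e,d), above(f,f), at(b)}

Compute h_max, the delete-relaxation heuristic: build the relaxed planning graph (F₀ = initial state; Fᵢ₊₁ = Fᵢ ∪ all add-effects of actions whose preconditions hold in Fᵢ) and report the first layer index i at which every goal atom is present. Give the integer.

F0 = init (9 atoms)
F1 = F0 ∪ {above(a,b), above(a,d), above(a,e), above(b,a), above(b,d), above(b,e), above(d,a), above(d,b), above(d,e), above(e,a), above(e,b), above(f,f), at(b), inpos(f), linked(a), linked(b), linked(d), linked(e), marked(b)}  (28 atoms)
goal ⊆ F1  ⇒  h_max = 1

1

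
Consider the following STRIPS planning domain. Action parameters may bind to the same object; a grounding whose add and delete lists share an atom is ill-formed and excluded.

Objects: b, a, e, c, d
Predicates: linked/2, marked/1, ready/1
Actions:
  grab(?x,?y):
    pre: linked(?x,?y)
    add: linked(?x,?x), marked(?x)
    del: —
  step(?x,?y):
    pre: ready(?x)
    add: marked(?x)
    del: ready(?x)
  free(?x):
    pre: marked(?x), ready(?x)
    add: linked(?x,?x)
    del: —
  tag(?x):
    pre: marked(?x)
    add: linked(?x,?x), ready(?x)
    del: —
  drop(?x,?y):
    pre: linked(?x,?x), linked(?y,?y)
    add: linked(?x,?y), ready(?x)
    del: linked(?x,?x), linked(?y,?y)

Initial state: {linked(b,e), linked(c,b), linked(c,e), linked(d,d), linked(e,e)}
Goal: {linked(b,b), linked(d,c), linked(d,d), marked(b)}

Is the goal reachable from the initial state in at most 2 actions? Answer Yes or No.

1. grab(b,e)  →  {linked(b,b), linked(b,e), linked(c,b), linked(c,e), linked(d,d), linked(e,e), marked(b)}
2. grab(c,b)  →  {linked(b,b), linked(b,e), linked(c,b), linked(c,c), linked(c,e), linked(d,d), linked(e,e), marked(b), marked(c)}
3. drop(d,c)  →  {linked(b,b), linked(b,e), linked(c,b), linked(c,e), linked(d,c), linked(e,e), marked(b), marked(c), ready(d)}
4. grab(d,c)  →  {linked(b,b), linked(b,e), linked(c,b), linked(c,e), linked(d,c), linked(d,d), linked(e,e), marked(b), marked(c), marked(d), ready(d)}
optimal plan length = 4; 4 > 2

No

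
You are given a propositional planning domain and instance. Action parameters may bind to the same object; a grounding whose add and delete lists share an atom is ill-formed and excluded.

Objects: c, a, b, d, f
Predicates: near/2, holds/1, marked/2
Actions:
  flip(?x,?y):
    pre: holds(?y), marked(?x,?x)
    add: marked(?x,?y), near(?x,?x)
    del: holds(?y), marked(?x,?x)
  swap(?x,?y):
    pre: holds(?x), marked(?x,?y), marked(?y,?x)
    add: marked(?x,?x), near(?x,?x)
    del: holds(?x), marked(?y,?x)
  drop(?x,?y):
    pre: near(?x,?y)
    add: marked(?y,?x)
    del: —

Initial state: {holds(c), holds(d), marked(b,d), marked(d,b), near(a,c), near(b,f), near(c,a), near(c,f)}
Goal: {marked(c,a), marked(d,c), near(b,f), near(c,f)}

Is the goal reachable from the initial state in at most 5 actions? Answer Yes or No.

1. swap(d,b)  →  {holds(c), marked(d,b), marked(d,d), near(a,c), near(b,f), near(c,a), near(c,f), near(d,d)}
2. flip(d,c)  →  {marked(d,b), marked(d,c), near(a,c), near(b,f), near(c,a), near(c,f), near(d,d)}
3. drop(a,c)  →  {marked(c,a), marked(d,b), marked(d,c), near(a,c), near(b,f), near(c,a), near(c,f), near(d,d)}
optimal plan length = 3; 3 ≤ 5

Yes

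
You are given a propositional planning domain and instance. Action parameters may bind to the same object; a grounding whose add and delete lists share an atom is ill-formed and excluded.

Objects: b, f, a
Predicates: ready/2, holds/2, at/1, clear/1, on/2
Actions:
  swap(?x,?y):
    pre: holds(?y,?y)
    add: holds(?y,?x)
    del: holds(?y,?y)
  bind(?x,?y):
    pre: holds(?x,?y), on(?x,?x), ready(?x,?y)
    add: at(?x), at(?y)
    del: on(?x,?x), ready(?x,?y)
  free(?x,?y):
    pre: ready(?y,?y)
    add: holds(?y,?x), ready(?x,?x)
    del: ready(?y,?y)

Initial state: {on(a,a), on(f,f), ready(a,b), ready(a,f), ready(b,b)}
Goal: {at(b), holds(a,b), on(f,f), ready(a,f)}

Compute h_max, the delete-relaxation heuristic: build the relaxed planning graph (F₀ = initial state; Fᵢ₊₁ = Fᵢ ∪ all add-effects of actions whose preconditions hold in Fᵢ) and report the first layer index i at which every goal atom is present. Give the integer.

F0 = init (5 atoms)
F1 = F0 ∪ {holds(b,a), holds(b,f), ready(a,a), ready(f,f)}  (9 atoms)
F2 = F1 ∪ {holds(a,b), holds(a,f), holds(f,a), holds(f,b)}  (13 atoms)
F3 = F2 ∪ {at(a), at(b), at(f)}  (16 atoms)
goal ⊆ F3  ⇒  h_max = 3

3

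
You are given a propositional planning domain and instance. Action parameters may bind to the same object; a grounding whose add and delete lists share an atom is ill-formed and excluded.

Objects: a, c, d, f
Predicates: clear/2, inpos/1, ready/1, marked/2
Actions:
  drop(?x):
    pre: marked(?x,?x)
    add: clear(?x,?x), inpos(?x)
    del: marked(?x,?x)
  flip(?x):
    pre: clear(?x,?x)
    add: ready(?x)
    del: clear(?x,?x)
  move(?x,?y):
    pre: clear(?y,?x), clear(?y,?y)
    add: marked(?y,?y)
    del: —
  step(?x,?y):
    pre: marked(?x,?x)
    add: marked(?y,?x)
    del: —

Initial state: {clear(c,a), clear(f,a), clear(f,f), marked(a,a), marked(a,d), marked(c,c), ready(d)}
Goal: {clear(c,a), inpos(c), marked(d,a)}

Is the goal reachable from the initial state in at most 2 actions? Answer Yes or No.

1. drop(c)  →  {clear(c,a), clear(c,c), clear(f,a), clear(f,f), inpos(c), marked(a,a), marked(a,d), ready(d)}
2. step(a,d)  →  {clear(c,a), clear(c,c), clear(f,a), clear(f,f), inpos(c), marked(a,a), marked(a,d), marked(d,a), ready(d)}
optimal plan length = 2; 2 ≤ 2

Yes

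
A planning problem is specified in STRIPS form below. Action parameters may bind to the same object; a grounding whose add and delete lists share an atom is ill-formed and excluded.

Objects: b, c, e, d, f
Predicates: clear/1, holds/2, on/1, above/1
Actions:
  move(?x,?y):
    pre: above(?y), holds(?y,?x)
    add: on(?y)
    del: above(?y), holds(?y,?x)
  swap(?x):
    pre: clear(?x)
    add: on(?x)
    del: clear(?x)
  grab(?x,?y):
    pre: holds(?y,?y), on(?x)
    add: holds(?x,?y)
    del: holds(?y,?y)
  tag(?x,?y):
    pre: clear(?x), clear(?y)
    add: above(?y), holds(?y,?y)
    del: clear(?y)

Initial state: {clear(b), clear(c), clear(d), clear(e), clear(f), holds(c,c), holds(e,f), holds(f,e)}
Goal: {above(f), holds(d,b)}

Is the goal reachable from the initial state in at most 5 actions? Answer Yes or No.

Yes

1. swap(d)  →  {clear(b), clear(c), clear(e), clear(f), holds(c,c), holds(e,f), holds(f,e), on(d)}
2. tag(b,b)  →  {above(b), clear(c), clear(e), clear(f), holds(b,b), holds(c,c), holds(e,f), holds(f,e), on(d)}
3. grab(d,b)  →  {above(b), clear(c), clear(e), clear(f), holds(c,c), holds(d,b), holds(e,f), holds(f,e), on(d)}
4. tag(c,f)  →  {above(b), above(f), clear(c), clear(e), holds(c,c), holds(d,b), holds(e,f), holds(f,e), holds(f,f), on(d)}
optimal plan length = 4; 4 ≤ 5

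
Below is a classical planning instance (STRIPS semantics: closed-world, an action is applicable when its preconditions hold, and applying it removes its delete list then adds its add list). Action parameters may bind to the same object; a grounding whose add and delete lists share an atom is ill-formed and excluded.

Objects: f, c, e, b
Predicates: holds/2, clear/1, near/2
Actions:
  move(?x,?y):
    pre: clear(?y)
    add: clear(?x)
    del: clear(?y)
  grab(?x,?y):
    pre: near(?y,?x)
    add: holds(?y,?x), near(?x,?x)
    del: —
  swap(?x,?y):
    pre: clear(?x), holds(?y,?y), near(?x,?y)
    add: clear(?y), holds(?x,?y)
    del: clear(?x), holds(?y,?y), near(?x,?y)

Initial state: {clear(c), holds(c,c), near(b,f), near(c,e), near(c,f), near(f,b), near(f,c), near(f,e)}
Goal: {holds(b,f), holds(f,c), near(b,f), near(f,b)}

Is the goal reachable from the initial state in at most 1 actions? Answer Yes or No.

No

1. grab(f,b)  →  {clear(c), holds(b,f), holds(c,c), near(b,f), near(c,e), near(c,f), near(f,b), near(f,c), near(f,e), near(f,f)}
2. grab(c,f)  →  {clear(c), holds(b,f), holds(c,c), holds(f,c), near(b,f), near(c,c), near(c,e), near(c,f), near(f,b), near(f,c), near(f,e), near(f,f)}
optimal plan length = 2; 2 > 1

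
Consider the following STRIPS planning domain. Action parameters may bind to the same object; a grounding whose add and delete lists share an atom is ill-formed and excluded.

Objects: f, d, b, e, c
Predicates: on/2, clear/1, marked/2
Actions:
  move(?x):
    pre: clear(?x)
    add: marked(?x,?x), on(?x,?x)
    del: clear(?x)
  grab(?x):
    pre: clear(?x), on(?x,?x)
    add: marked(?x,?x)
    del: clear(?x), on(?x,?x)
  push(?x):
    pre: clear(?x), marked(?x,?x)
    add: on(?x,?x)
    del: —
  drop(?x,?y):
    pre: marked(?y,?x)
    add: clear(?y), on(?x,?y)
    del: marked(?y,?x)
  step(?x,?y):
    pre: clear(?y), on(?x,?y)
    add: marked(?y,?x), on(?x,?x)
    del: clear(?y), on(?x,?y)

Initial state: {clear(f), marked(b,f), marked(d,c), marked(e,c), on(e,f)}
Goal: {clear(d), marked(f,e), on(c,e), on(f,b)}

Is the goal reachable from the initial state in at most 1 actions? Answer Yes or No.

No

1. drop(f,b)  →  {clear(b), clear(f), marked(d,c), marked(e,c), on(e,f), on(f,b)}
2. drop(c,d)  →  {clear(b), clear(d), clear(f), marked(e,c), on(c,d), on(e,f), on(f,b)}
3. drop(c,e)  →  {clear(b), clear(d), clear(e), clear(f), on(c,d), on(c,e), on(e,f), on(f,b)}
4. step(e,f)  →  {clear(b), clear(d), clear(e), marked(f,e), on(c,d), on(c,e), on(e,e), on(f,b)}
optimal plan length = 4; 4 > 1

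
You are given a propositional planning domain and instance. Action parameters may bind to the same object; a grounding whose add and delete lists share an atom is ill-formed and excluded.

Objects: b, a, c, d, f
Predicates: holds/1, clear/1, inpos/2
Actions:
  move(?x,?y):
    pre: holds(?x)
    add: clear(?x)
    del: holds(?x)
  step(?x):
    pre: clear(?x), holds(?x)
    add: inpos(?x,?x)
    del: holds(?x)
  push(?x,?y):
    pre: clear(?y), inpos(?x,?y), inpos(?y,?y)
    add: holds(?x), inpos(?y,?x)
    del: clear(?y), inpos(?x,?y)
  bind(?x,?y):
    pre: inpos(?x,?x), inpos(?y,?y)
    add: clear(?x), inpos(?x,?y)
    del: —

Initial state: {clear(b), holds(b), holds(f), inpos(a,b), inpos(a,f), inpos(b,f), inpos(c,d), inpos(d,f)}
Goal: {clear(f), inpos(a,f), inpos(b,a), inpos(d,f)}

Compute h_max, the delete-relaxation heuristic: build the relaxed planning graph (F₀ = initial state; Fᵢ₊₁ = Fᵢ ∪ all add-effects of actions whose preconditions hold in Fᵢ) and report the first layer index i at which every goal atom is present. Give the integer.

2

F0 = init (8 atoms)
F1 = F0 ∪ {clear(f), inpos(b,b)}  (10 atoms)
F2 = F1 ∪ {holds(a), inpos(b,a), inpos(f,f)}  (13 atoms)
goal ⊆ F2  ⇒  h_max = 2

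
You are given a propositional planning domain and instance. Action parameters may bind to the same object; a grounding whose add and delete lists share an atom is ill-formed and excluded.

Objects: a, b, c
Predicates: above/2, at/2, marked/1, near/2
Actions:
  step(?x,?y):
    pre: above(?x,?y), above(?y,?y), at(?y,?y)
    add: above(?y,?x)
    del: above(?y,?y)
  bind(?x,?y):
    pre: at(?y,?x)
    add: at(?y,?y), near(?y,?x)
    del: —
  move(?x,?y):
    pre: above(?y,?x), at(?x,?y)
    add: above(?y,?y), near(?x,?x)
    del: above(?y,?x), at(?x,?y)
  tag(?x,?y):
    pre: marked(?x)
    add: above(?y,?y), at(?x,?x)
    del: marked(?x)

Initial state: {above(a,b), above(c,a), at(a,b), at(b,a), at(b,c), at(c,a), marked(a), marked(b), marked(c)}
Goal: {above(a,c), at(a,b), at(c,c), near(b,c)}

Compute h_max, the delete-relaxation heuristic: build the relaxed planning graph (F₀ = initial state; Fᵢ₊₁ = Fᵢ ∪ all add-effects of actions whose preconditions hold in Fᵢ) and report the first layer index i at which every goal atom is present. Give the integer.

F0 = init (9 atoms)
F1 = F0 ∪ {above(a,a), above(b,b), above(c,c), at(a,a), at(b,b), at(c,c), near(a,b), near(b,a), near(b,b), near(b,c), near(c,a)}  (20 atoms)
F2 = F1 ∪ {above(a,c), above(b,a), near(a,a), near(c,c)}  (24 atoms)
goal ⊆ F2  ⇒  h_max = 2

2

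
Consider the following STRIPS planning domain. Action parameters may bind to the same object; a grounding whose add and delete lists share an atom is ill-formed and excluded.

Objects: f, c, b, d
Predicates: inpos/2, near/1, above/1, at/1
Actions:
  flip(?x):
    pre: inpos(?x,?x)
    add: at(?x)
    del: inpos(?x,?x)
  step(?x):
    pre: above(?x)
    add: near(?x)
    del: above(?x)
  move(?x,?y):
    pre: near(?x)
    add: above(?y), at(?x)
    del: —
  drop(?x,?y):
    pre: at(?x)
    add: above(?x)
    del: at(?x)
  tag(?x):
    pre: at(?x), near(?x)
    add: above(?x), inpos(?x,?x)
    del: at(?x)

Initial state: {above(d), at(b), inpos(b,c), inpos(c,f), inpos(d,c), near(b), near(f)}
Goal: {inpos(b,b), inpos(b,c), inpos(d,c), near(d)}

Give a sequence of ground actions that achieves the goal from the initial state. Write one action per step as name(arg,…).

1. step(d)  →  {at(b), inpos(b,c), inpos(c,f), inpos(d,c), near(b), near(d), near(f)}
2. tag(b)  →  {above(b), inpos(b,b), inpos(b,c), inpos(c,f), inpos(d,c), near(b), near(d), near(f)}

step(d); tag(b)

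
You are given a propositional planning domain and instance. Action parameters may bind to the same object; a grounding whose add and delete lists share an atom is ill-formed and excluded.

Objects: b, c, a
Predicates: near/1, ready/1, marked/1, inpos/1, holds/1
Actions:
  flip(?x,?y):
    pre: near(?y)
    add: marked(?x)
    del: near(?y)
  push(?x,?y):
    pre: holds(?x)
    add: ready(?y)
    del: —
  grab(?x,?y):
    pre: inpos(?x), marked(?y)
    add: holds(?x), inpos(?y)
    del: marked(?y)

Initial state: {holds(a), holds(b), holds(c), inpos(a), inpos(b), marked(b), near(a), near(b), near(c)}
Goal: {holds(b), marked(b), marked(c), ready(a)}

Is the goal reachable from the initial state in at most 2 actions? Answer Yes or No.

1. flip(c,b)  →  {holds(a), holds(b), holds(c), inpos(a), inpos(b), marked(b), marked(c), near(a), near(c)}
2. push(b,a)  →  {holds(a), holds(b), holds(c), inpos(a), inpos(b), marked(b), marked(c), near(a), near(c), ready(a)}
optimal plan length = 2; 2 ≤ 2

Yes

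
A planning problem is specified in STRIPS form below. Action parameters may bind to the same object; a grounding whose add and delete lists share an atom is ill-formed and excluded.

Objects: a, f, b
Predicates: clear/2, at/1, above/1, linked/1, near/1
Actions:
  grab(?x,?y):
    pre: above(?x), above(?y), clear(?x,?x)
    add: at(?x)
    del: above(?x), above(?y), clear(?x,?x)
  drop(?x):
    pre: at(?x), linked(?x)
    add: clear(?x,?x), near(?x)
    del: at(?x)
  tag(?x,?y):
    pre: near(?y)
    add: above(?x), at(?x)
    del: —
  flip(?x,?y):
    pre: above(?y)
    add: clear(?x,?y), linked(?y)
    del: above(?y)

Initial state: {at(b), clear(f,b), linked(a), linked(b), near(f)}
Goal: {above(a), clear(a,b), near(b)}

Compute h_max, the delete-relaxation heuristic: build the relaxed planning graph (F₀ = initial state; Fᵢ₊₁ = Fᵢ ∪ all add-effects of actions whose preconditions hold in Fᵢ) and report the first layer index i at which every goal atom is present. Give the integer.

F0 = init (5 atoms)
F1 = F0 ∪ {above(a), above(b), above(f), at(a), at(f), clear(b,b), near(b)}  (12 atoms)
F2 = F1 ∪ {clear(a,a), clear(a,b), clear(a,f), clear(b,a), clear(b,f), clear(f,a), clear(f,f), linked(f), near(a)}  (21 atoms)
goal ⊆ F2  ⇒  h_max = 2

2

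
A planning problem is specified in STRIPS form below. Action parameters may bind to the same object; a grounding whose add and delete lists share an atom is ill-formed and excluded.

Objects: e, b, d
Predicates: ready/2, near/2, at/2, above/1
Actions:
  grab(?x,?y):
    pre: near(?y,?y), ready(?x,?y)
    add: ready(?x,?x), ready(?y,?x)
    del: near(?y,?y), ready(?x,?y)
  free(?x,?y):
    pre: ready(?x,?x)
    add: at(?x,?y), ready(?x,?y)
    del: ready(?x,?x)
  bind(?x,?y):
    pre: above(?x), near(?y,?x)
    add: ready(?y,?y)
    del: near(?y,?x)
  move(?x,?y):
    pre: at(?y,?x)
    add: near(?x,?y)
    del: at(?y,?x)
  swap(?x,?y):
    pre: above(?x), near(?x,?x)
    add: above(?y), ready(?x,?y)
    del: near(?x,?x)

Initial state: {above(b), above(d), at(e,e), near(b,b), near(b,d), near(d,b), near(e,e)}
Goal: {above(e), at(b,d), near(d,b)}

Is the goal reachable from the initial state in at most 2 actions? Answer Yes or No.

1. bind(d,b)  →  {above(b), above(d), at(e,e), near(b,b), near(d,b), near(e,e), ready(b,b)}
2. free(b,d)  →  {above(b), above(d), at(b,d), at(e,e), near(b,b), near(d,b), near(e,e), ready(b,d)}
3. swap(b,e)  →  {above(b), above(d), above(e), at(b,d), at(e,e), near(d,b), near(e,e), ready(b,d), ready(b,e)}
optimal plan length = 3; 3 > 2

No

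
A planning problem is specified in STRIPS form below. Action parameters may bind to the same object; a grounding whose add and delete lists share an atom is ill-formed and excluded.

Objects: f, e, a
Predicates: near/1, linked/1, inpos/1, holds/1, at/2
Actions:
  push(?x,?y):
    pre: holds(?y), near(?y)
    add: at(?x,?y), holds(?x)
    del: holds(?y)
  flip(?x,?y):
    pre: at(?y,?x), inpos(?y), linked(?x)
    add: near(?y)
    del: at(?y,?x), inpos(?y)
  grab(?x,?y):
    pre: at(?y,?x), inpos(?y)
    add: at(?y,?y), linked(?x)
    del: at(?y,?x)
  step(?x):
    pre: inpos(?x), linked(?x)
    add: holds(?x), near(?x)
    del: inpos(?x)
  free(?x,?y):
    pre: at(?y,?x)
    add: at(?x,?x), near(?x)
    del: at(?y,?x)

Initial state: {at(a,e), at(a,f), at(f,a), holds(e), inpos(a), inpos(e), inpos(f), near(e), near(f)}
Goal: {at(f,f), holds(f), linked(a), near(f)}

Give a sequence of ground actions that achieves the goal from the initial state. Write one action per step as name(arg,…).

1. push(f,e)  →  {at(a,e), at(a,f), at(f,a), at(f,e), holds(f), inpos(a), inpos(e), inpos(f), near(e), near(f)}
2. grab(a,f)  →  {at(a,e), at(a,f), at(f,e), at(f,f), holds(f), inpos(a), inpos(e), inpos(f), linked(a), near(e), near(f)}

push(f,e); grab(a,f)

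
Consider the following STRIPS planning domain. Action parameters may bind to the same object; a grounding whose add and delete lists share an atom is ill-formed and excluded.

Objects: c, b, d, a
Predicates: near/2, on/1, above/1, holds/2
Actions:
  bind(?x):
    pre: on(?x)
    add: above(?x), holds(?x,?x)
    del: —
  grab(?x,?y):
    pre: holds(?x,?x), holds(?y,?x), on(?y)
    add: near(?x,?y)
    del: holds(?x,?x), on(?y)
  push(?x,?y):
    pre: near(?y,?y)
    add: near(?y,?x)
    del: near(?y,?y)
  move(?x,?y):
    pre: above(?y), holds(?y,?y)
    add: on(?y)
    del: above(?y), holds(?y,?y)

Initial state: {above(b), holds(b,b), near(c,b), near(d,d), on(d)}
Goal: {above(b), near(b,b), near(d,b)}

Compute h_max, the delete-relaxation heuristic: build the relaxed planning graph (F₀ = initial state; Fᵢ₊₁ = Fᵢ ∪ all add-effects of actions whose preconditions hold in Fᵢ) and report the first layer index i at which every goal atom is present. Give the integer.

F0 = init (5 atoms)
F1 = F0 ∪ {above(d), holds(d,d), near(d,a), near(d,b), near(d,c), on(b)}  (11 atoms)
F2 = F1 ∪ {near(b,b)}  (12 atoms)
goal ⊆ F2  ⇒  h_max = 2

2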